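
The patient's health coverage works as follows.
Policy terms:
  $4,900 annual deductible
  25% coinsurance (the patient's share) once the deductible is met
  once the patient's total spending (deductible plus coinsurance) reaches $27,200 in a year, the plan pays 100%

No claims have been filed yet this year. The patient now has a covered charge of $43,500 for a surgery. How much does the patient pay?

$14,550

Deductible not yet touched, so the first $4,900 of the bill goes to the deductible.
After the $4,900 deductible portion, $43,500 − $4,900 = $38,600 is subject to coinsurance.
Coinsurance: $38,600 × 25% = $9,650.
That puts the patient's cost at $4,900 + $9,650 = $14,550 before any cap.
Cumulative spending $0 + $14,550 = $14,550 stays under the $27,200 maximum.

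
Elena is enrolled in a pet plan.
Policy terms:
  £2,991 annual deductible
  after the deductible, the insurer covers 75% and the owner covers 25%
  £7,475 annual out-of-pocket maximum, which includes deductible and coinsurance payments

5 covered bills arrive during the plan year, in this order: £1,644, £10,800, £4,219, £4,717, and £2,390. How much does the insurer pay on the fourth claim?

£3,651

Claim 1 — £1,644: fully absorbed by the deductible. Owner pays £1,644; OOP now £1,644. Insurer: £1,644 − £1,644 = £0.
Claim 2 — £10,800: deductible takes £1,347, £9,453 remains; coinsurance £9,453 × 25% = £2,363.25. Cost to owner: £3,710.25. OOP to date £5,354.25. Plan pays £10,800 − £3,710.25 = £7,089.75.
Claim 3 — £4,219: 25% coinsurance on £4,219 = £1,054.75. Owner owes £1,054.75 (running OOP £6,409). Plan pays £4,219 − £1,054.75 = £3,164.25.
Claim 4 — £4,717: 25% coinsurance on £4,717 = £1,179.25. OOP would hit £7,588.25 > £7,475, so the cap limits the owner to £7,475 − £6,409 = £1,066. Plan pays £4,717 − £1,066 = £3,651.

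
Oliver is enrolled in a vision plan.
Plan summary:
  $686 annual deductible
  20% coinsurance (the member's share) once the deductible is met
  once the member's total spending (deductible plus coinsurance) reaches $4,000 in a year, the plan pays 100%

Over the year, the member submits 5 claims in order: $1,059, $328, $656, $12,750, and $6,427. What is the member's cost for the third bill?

#1 ($1,059): $686 finishes the deductible; $373 goes to coinsurance; 20% of $373 = $74.60. Cost to member: $760.60. OOP to date $760.60.
#2 ($328): deductible met; 20% of $328 = $65.60. Member pays $65.60; OOP now $826.20.
#3 ($656): 20% coinsurance on $656 = $131.20. Cost to member: $131.20. OOP to date $957.40.

$131.20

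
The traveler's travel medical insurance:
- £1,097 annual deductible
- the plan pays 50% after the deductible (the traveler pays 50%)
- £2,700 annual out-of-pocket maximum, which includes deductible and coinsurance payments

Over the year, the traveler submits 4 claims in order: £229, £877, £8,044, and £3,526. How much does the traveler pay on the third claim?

£1,598.50

Claim 1 (£229): all of it applies to the deductible. Cost to traveler: £229. OOP to date £229.
Claim 2 (£877): £868 finishes the deductible; £9 goes to coinsurance; coinsurance £9 × 50% = £4.50. Traveler owes £872.50 (running OOP £1,101.50).
Claim 3 (£8,044): 50% coinsurance on £8,044 = £4,022. OOP would hit £5,123.50 > £2,700, so the cap limits the traveler to £2,700 − £1,101.50 = £1,598.50.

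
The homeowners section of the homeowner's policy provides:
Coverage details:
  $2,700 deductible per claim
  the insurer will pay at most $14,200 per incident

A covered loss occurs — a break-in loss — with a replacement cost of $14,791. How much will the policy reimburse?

$12,091

After the deductible, $14,791 − $2,700 = $12,091 remains.
$12,091 is within the $14,200 limit, so the insurer pays $12,091.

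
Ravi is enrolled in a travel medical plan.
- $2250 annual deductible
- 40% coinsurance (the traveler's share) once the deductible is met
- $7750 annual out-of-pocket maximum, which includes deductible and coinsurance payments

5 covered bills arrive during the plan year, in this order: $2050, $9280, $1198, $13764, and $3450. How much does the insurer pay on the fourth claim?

Claim 1 ($2050): fully absorbed by the deductible. Cost to traveler: $2050. OOP to date $2050. Plan pays $2050 − $2050 = $0.
Claim 2 ($9280): $200 to deductible, leaving $9080; traveler's 40% is $3632. Traveler owes $3832 (running OOP $5882). Plan pays $9280 − $3832 = $5448.
Claim 3 ($1198): 40% coinsurance on $1198 = $479.20. Traveler owes $479.20 (running OOP $6361.20). Insurer: $1198 − $479.20 = $718.80.
Claim 4 ($13764): 40% coinsurance on $13764 = $5505.60. OOP would hit $11866.80 > $7750, so the cap limits the traveler to $7750 − $6361.20 = $1388.80. Insurer: $13764 − $1388.80 = $12375.20.

$12375.20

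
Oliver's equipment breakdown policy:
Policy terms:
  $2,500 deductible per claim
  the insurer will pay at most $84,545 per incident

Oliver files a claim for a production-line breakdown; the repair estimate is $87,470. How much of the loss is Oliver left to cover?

Subtract the deductible: $87,470 − $2,500 = $84,970.
Since $84,970 > $84,545, the payout is capped at $84,545.
The business owner bears the rest of the original loss: $87,470 − $84,545 = $2,925.

$2,925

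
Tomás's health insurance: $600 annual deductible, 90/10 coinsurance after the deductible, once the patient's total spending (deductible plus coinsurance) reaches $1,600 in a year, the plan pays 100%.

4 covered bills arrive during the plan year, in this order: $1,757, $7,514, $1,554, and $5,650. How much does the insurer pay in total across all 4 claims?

$14,875

Bill 1, $1,757: $600 finishes the deductible; $1,157 goes to coinsurance; 10% of $1,157 = $115.70. Patient owes $715.70 (running OOP $715.70). Insurer: $1,757 − $715.70 = $1,041.30.
Bill 2, $7,514: deductible met; 10% of $7,514 = $751.40. Cost to patient: $751.40. OOP to date $1,467.10. Insurer: $7,514 − $751.40 = $6,762.60.
Bill 3, $1,554: deductible met; 10% of $1,554 = $155.40. OOP would hit $1,622.50 > $1,600, so the cap limits the patient to $1,600 − $1,467.10 = $132.90. Insurer: $1,554 − $132.90 = $1,421.10.
Bill 4, $5,650: 10% coinsurance on $5,650 = $565. That would push OOP to $2,165, over the $1,600 cap, so patient pays $1,600 − $1,600 = $0. Insurer: $5,650 − $0 = $5,650.
Insurer total = bills − patient's total = $16,475 − $1,600 = $14,875.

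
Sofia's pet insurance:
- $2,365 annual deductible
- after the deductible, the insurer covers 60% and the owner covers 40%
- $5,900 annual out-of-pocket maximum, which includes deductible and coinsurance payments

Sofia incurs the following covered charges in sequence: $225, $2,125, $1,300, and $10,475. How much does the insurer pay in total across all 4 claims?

Claim 1 ($225): all of it applies to the deductible. Owner pays $225; OOP now $225. Insurer: $225 − $225 = $0.
Claim 2 ($2,125): entire amount goes to the deductible. Owner owes $2,125 (running OOP $2,350). Plan pays $2,125 − $2,125 = $0.
Claim 3 ($1,300): $15 finishes the deductible; $1,285 goes to coinsurance; owner's 40% is $514. Owner pays $529; OOP now $2,879. Plan pays $1,300 − $529 = $771.
Claim 4 ($10,475): deductible already satisfied, so owner's share is 40% × $10,475 = $4,190. That would push OOP to $7,069, over the $5,900 cap, so owner pays $5,900 − $2,879 = $3,021. Insurer: $10,475 − $3,021 = $7,454.
Insurer total = bills − owner's total = $14,125 − $5,900 = $8,225.

$8,225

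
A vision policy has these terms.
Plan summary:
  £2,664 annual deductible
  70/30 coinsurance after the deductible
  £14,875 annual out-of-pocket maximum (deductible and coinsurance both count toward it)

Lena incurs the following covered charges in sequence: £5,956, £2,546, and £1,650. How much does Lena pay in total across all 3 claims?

Claim 1 (£5,956): £2,664 finishes the deductible; £3,292 goes to coinsurance; coinsurance £3,292 × 30% = £987.60. Member pays £3,651.60; OOP now £3,651.60.
Claim 2 (£2,546): deductible met; 30% of £2,546 = £763.80. Cost to member: £763.80. OOP to date £4,415.40.
Claim 3 (£1,650): deductible met; 30% of £1,650 = £495. Member owes £495 (running OOP £4,910.40).
Total paid by the member: £3,651.60 + £763.80 + £495 = £4,910.40.

£4,910.40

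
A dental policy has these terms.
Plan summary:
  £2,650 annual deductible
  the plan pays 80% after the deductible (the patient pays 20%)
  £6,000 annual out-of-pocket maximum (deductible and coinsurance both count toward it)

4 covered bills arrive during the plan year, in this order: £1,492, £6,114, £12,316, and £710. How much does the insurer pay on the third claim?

£9,957.20

Claim 1 — £1,492: all of it applies to the deductible. Patient pays £1,492; OOP now £1,492. Plan pays £1,492 − £1,492 = £0.
Claim 2 — £6,114: £1,158 to deductible, leaving £4,956; 20% of £4,956 = £991.20. Patient pays £2,149.20; OOP now £3,641.20. Plan pays £6,114 − £2,149.20 = £3,964.80.
Claim 3 — £12,316: deductible met; 20% of £12,316 = £2,463.20. OOP would hit £6,104.40 > £6,000, so the cap limits the patient to £6,000 − £3,641.20 = £2,358.80. Plan pays £12,316 − £2,358.80 = £9,957.20.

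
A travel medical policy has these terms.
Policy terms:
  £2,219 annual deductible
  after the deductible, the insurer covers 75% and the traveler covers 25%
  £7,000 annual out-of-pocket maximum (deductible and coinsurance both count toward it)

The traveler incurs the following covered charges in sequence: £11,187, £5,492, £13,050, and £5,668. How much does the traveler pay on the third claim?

#1 (£11,187): £2,219 finishes the deductible; £8,968 goes to coinsurance; 25% of £8,968 = £2,242. Traveler pays £4,461; OOP now £4,461.
#2 (£5,492): 25% coinsurance on £5,492 = £1,373. Cost to traveler: £1,373. OOP to date £5,834.
#3 (£13,050): 25% coinsurance on £13,050 = £3,262.50. That would push OOP to £9,096.50, over the £7,000 cap, so traveler pays £7,000 − £5,834 = £1,166.

£1,166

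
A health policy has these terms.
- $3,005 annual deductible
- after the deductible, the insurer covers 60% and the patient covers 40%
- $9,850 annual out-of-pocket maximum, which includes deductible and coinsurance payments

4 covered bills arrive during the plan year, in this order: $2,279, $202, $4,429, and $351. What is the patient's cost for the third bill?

Bill 1, $2,279: entire amount goes to the deductible. Patient pays $2,279; OOP now $2,279.
Bill 2, $202: fully absorbed by the deductible. Patient pays $202; OOP now $2,481.
Bill 3, $4,429: $524 finishes the deductible; $3,905 goes to coinsurance; coinsurance $3,905 × 40% = $1,562. Patient pays $2,086; OOP now $4,567.

$2,086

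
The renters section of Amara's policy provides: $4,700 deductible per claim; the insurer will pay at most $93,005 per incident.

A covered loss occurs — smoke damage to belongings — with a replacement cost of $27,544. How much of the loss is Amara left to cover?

After the deductible, $27,544 − $4,700 = $22,844 remains.
$22,844 is within the $93,005 limit, so the insurer pays $22,844.
Out of pocket: $27,544 − $22,844 = $4,700.

$4,700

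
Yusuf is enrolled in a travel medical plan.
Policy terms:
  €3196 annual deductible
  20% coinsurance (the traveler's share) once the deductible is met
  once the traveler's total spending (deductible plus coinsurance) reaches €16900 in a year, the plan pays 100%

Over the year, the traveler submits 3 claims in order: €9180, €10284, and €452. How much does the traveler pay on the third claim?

€90.40

Claim 1 (€9180): deductible takes €3196, €5984 remains; traveler's 20% is €1196.80. Traveler pays €4392.80; OOP now €4392.80.
Claim 2 (€10284): 20% coinsurance on €10284 = €2056.80. Traveler owes €2056.80 (running OOP €6449.60).
Claim 3 (€452): 20% coinsurance on €452 = €90.40. Traveler pays €90.40; OOP now €6540.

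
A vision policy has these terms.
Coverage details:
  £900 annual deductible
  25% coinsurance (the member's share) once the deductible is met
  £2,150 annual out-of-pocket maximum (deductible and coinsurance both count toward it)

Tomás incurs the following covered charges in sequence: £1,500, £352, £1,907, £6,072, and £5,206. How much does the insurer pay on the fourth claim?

£5,536.75

#1 (£1,500): £900 to deductible, leaving £600; coinsurance £600 × 25% = £150. Member owes £1,050 (running OOP £1,050). Plan pays £1,500 − £1,050 = £450.
#2 (£352): 25% coinsurance on £352 = £88. Cost to member: £88. OOP to date £1,138. Plan pays £352 − £88 = £264.
#3 (£1,907): 25% coinsurance on £1,907 = £476.75. Cost to member: £476.75. OOP to date £1,614.75. Plan pays £1,907 − £476.75 = £1,430.25.
#4 (£6,072): deductible already satisfied, so member's share is 25% × £6,072 = £1,518. OOP would hit £3,132.75 > £2,150, so the cap limits the member to £2,150 − £1,614.75 = £535.25. Insurer: £6,072 − £535.25 = £5,536.75.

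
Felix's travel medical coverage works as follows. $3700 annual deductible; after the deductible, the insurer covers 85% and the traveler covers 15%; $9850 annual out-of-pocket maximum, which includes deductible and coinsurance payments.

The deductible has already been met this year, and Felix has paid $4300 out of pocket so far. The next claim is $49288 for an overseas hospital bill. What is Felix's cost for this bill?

$5550

The deductible is already satisfied, so the full bill goes to coinsurance.
Traveler's 15% share of $49288 is $7393.20.
Year-to-date out-of-pocket would reach $4300 + $7393.20 = $11693.20, above the $9850 maximum, so the traveler pays only $9850 − $4300 = $5550.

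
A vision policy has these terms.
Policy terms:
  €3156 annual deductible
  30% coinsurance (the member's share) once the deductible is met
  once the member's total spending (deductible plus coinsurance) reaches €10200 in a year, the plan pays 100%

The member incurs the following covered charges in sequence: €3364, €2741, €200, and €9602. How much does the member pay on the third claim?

€60

#1 (€3364): deductible takes €3156, €208 remains; member's 30% is €62.40. Member owes €3218.40 (running OOP €3218.40).
#2 (€2741): deductible met; 30% of €2741 = €822.30. Member pays €822.30; OOP now €4040.70.
#3 (€200): deductible met; 30% of €200 = €60. Member owes €60 (running OOP €4100.70).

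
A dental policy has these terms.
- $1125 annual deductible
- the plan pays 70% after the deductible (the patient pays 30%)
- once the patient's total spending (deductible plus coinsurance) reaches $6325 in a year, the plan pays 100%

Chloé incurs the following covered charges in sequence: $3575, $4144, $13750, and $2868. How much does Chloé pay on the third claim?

$3221.80

Bill 1, $3575: $1125 finishes the deductible; $2450 goes to coinsurance; coinsurance $2450 × 30% = $735. Cost to patient: $1860. OOP to date $1860.
Bill 2, $4144: deductible already satisfied, so patient's share is 30% × $4144 = $1243.20. Cost to patient: $1243.20. OOP to date $3103.20.
Bill 3, $13750: deductible met; 30% of $13750 = $4125. OOP would hit $7228.20 > $6325, so the cap limits the patient to $6325 − $3103.20 = $3221.80.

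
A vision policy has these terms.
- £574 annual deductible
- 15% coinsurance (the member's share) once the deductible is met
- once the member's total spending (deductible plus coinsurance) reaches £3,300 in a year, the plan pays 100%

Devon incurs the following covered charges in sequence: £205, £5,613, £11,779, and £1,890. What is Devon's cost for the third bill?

#1 (£205): entire amount goes to the deductible. Cost to member: £205. OOP to date £205.
#2 (£5,613): £369 to deductible, leaving £5,244; member's 15% is £786.60. Member owes £1,155.60 (running OOP £1,360.60).
#3 (£11,779): deductible met; 15% of £11,779 = £1,766.85. Member pays £1,766.85; OOP now £3,127.45.

£1,766.85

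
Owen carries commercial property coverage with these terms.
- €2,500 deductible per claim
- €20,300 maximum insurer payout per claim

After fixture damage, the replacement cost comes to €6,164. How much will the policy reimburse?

Less the €2,500 deductible: €6,164 − €2,500 = €3,664.
€3,664 is within the €20,300 limit, so the insurer pays €3,664.

€3,664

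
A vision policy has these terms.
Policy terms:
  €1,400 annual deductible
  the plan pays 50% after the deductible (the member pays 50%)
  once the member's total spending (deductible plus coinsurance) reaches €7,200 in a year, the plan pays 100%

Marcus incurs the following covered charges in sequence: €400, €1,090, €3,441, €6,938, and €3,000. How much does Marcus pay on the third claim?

€1,720.50

Claim 1 (€400): entire amount goes to the deductible. Cost to member: €400. OOP to date €400.
Claim 2 (€1,090): €1,000 to deductible, leaving €90; 50% of €90 = €45. Cost to member: €1,045. OOP to date €1,445.
Claim 3 (€3,441): deductible already satisfied, so member's share is 50% × €3,441 = €1,720.50. Cost to member: €1,720.50. OOP to date €3,165.50.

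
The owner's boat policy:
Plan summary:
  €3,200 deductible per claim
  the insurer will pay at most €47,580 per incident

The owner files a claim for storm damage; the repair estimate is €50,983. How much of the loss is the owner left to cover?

€3,403

After the deductible, €50,983 − €3,200 = €47,783 remains.
€47,783 exceeds the €47,580 limit, so the insurer pays the limit: €47,580.
Out of pocket: €50,983 − €47,580 = €3,403.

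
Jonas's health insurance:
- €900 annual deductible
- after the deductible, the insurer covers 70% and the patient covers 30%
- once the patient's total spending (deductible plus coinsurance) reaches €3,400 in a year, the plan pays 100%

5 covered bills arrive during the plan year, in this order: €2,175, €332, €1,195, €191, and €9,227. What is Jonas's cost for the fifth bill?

Claim 1 (€2,175): deductible takes €900, €1,275 remains; 30% of €1,275 = €382.50. Patient pays €1,282.50; OOP now €1,282.50.
Claim 2 (€332): deductible met; 30% of €332 = €99.60. Patient pays €99.60; OOP now €1,382.10.
Claim 3 (€1,195): 30% coinsurance on €1,195 = €358.50. Patient owes €358.50 (running OOP €1,740.60).
Claim 4 (€191): 30% coinsurance on €191 = €57.30. Patient owes €57.30 (running OOP €1,797.90).
Claim 5 (€9,227): deductible met; 30% of €9,227 = €2,768.10. Adding that to €1,797.90 gives €4,566, past the €3,400 cap; patient pays only €3,400 − €1,797.90 = €1,602.10.

€1,602.10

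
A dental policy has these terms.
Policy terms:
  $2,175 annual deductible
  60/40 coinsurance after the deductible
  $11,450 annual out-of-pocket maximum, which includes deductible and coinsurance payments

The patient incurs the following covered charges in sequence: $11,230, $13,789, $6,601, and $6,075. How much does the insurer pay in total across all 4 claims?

Claim 1 ($11,230): $2,175 finishes the deductible; $9,055 goes to coinsurance; 40% of $9,055 = $3,622. Patient owes $5,797 (running OOP $5,797). Insurer: $11,230 − $5,797 = $5,433.
Claim 2 ($13,789): 40% coinsurance on $13,789 = $5,515.60. Patient owes $5,515.60 (running OOP $11,312.60). Plan pays $13,789 − $5,515.60 = $8,273.40.
Claim 3 ($6,601): deductible already satisfied, so patient's share is 40% × $6,601 = $2,640.40. OOP would hit $13,953 > $11,450, so the cap limits the patient to $11,450 − $11,312.60 = $137.40. Plan pays $6,601 − $137.40 = $6,463.60.
Claim 4 ($6,075): deductible already satisfied, so patient's share is 40% × $6,075 = $2,430. That would push OOP to $13,880, over the $11,450 cap, so patient pays $11,450 − $11,450 = $0. Insurer: $6,075 − $0 = $6,075.
Insurer total: $5,433 + $8,273.40 + $6,463.60 + $6,075 = $26,245.

$26,245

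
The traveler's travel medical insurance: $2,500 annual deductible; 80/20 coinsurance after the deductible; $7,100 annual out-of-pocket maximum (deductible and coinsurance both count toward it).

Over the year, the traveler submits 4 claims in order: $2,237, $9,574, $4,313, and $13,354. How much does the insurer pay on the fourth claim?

Bill 1, $2,237: fully absorbed by the deductible. Traveler pays $2,237; OOP now $2,237. Insurer: $2,237 − $2,237 = $0.
Bill 2, $9,574: $263 to deductible, leaving $9,311; traveler's 20% is $1,862.20. Cost to traveler: $2,125.20. OOP to date $4,362.20. Plan pays $9,574 − $2,125.20 = $7,448.80.
Bill 3, $4,313: deductible already satisfied, so traveler's share is 20% × $4,313 = $862.60. Cost to traveler: $862.60. OOP to date $5,224.80. Plan pays $4,313 − $862.60 = $3,450.40.
Bill 4, $13,354: 20% coinsurance on $13,354 = $2,670.80. Adding that to $5,224.80 gives $7,895.60, past the $7,100 cap; traveler pays only $7,100 − $5,224.80 = $1,875.20. Insurer: $13,354 − $1,875.20 = $11,478.80.

$11,478.80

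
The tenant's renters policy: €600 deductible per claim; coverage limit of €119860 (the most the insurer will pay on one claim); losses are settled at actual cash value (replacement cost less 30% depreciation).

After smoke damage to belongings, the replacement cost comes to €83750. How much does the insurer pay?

Actual cash value after 30% depreciation: €83750 × 70% = €58625.
Subtract the deductible: €58625 − €600 = €58025.
€58025 is within the €119860 limit, so the insurer pays €58025.

€58025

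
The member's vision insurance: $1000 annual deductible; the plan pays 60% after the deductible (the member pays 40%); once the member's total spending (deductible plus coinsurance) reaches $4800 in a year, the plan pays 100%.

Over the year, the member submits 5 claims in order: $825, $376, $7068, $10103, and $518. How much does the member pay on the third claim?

Bill 1, $825: entire amount goes to the deductible. Member pays $825; OOP now $825.
Bill 2, $376: $175 to deductible, leaving $201; coinsurance $201 × 40% = $80.40. Member pays $255.40; OOP now $1080.40.
Bill 3, $7068: deductible already satisfied, so member's share is 40% × $7068 = $2827.20. Cost to member: $2827.20. OOP to date $3907.60.

$2827.20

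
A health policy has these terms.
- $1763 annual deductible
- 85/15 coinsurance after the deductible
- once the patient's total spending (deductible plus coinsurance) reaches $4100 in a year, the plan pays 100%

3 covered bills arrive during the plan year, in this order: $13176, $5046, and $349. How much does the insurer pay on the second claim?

Claim 1 ($13176): $1763 to deductible, leaving $11413; patient's 15% is $1711.95. Patient owes $3474.95 (running OOP $3474.95). Plan pays $13176 − $3474.95 = $9701.05.
Claim 2 ($5046): deductible already satisfied, so patient's share is 15% × $5046 = $756.90. OOP would hit $4231.85 > $4100, so the cap limits the patient to $4100 − $3474.95 = $625.05. Insurer: $5046 − $625.05 = $4420.95.

$4420.95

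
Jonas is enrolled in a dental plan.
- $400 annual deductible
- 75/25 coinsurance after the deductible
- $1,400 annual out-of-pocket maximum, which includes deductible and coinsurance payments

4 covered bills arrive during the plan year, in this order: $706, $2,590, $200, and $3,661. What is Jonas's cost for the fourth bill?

Claim 1 ($706): $400 to deductible, leaving $306; coinsurance $306 × 25% = $76.50. Cost to patient: $476.50. OOP to date $476.50.
Claim 2 ($2,590): deductible already satisfied, so patient's share is 25% × $2,590 = $647.50. Patient owes $647.50 (running OOP $1,124).
Claim 3 ($200): 25% coinsurance on $200 = $50. Patient owes $50 (running OOP $1,174).
Claim 4 ($3,661): 25% coinsurance on $3,661 = $915.25. OOP would hit $2,089.25 > $1,400, so the cap limits the patient to $1,400 − $1,174 = $226.

$226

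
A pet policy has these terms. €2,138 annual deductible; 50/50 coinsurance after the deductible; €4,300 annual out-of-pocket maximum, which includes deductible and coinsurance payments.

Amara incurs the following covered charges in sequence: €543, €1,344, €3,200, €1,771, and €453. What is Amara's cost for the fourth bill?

€687.50

Bill 1, €543: all of it applies to the deductible. Owner owes €543 (running OOP €543).
Bill 2, €1,344: entire amount goes to the deductible. Owner pays €1,344; OOP now €1,887.
Bill 3, €3,200: deductible takes €251, €2,949 remains; coinsurance €2,949 × 50% = €1,474.50. Owner pays €1,725.50; OOP now €3,612.50.
Bill 4, €1,771: 50% coinsurance on €1,771 = €885.50. Adding that to €3,612.50 gives €4,498, past the €4,300 cap; owner pays only €4,300 − €3,612.50 = €687.50.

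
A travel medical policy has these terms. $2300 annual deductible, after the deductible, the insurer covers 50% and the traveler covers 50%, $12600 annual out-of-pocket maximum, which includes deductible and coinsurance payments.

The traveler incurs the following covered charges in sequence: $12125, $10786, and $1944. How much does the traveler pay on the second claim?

$5387.50

#1 ($12125): $2300 to deductible, leaving $9825; 50% of $9825 = $4912.50. Traveler owes $7212.50 (running OOP $7212.50).
#2 ($10786): deductible already satisfied, so traveler's share is 50% × $10786 = $5393. OOP would hit $12605.50 > $12600, so the cap limits the traveler to $12600 − $7212.50 = $5387.50.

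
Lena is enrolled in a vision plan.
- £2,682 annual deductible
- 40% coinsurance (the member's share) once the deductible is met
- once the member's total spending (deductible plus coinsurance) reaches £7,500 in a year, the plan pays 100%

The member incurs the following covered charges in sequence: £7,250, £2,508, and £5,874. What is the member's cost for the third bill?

Bill 1, £7,250: £2,682 to deductible, leaving £4,568; coinsurance £4,568 × 40% = £1,827.20. Member owes £4,509.20 (running OOP £4,509.20).
Bill 2, £2,508: deductible already satisfied, so member's share is 40% × £2,508 = £1,003.20. Member pays £1,003.20; OOP now £5,512.40.
Bill 3, £5,874: 40% coinsurance on £5,874 = £2,349.60. Adding that to £5,512.40 gives £7,862, past the £7,500 cap; member pays only £7,500 − £5,512.40 = £1,987.60.

£1,987.60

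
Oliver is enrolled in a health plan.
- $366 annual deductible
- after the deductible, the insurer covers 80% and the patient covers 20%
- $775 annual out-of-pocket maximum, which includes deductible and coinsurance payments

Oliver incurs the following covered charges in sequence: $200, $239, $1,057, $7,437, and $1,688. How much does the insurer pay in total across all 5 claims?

$9,846

Bill 1, $200: entire amount goes to the deductible. Patient pays $200; OOP now $200. Plan pays $200 − $200 = $0.
Bill 2, $239: deductible takes $166, $73 remains; patient's 20% is $14.60. Cost to patient: $180.60. OOP to date $380.60. Insurer: $239 − $180.60 = $58.40.
Bill 3, $1,057: deductible met; 20% of $1,057 = $211.40. Patient owes $211.40 (running OOP $592). Insurer: $1,057 − $211.40 = $845.60.
Bill 4, $7,437: deductible met; 20% of $7,437 = $1,487.40. That would push OOP to $2,079.40, over the $775 cap, so patient pays $775 − $592 = $183. Plan pays $7,437 − $183 = $7,254.
Bill 5, $1,688: deductible met; 20% of $1,688 = $337.60. Adding that to $775 gives $1,112.60, past the $775 cap; patient pays only $775 − $775 = $0. Insurer: $1,688 − $0 = $1,688.
Insurer total: $0 + $58.40 + $845.60 + $7,254 + $1,688 = $9,846.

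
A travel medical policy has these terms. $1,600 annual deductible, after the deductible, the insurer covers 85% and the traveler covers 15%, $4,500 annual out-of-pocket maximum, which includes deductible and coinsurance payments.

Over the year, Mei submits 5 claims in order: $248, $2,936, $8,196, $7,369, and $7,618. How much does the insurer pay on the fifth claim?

Bill 1, $248: entire amount goes to the deductible. Cost to traveler: $248. OOP to date $248. Plan pays $248 − $248 = $0.
Bill 2, $2,936: $1,352 to deductible, leaving $1,584; coinsurance $1,584 × 15% = $237.60. Cost to traveler: $1,589.60. OOP to date $1,837.60. Plan pays $2,936 − $1,589.60 = $1,346.40.
Bill 3, $8,196: deductible met; 15% of $8,196 = $1,229.40. Traveler owes $1,229.40 (running OOP $3,067). Plan pays $8,196 − $1,229.40 = $6,966.60.
Bill 4, $7,369: 15% coinsurance on $7,369 = $1,105.35. Cost to traveler: $1,105.35. OOP to date $4,172.35. Insurer: $7,369 − $1,105.35 = $6,263.65.
Bill 5, $7,618: deductible already satisfied, so traveler's share is 15% × $7,618 = $1,142.70. Adding that to $4,172.35 gives $5,315.05, past the $4,500 cap; traveler pays only $4,500 − $4,172.35 = $327.65. Insurer: $7,618 − $327.65 = $7,290.35.

$7,290.35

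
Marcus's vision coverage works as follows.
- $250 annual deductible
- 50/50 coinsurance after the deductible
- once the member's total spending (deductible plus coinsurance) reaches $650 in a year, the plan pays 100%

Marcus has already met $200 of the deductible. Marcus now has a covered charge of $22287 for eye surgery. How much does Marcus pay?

$200 of the $250 deductible is already met, leaving $50.
The remaining $22237 (= $22287 − $50) moves to coinsurance.
Coinsurance: $22237 × 50% = $11118.50.
Member responsibility before any cap: $50 + $11118.50 = $11168.50.
Adding $11168.50 to the $200 already spent would give $11368.50, which exceeds the $650 cap; the member pays just $650 − $200 = $450.

$450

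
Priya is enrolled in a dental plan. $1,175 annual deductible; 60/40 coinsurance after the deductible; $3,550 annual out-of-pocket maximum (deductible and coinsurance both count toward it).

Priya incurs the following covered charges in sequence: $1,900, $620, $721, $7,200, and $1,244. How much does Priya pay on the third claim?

$288.40

Bill 1, $1,900: $1,175 to deductible, leaving $725; coinsurance $725 × 40% = $290. Patient owes $1,465 (running OOP $1,465).
Bill 2, $620: deductible met; 40% of $620 = $248. Patient owes $248 (running OOP $1,713).
Bill 3, $721: deductible met; 40% of $721 = $288.40. Patient pays $288.40; OOP now $2,001.40.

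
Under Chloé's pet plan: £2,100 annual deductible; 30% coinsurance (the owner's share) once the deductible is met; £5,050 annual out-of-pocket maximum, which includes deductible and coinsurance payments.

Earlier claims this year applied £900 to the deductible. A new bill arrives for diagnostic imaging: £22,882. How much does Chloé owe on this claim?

£900 of the £2,100 deductible is already met, leaving £1,200.
After the £1,200 deductible portion, £22,882 − £1,200 = £21,682 is subject to coinsurance.
Owner's 30% share of £21,682 is £6,504.60.
Owner responsibility before any cap: £1,200 + £6,504.60 = £7,704.60.
Adding £7,704.60 to the £900 already spent would give £8,604.60, which exceeds the £5,050 cap; the owner pays just £5,050 − £900 = £4,150.

£4,150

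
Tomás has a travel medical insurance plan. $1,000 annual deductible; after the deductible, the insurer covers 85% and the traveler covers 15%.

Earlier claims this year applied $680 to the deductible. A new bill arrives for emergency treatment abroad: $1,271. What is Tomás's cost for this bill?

$680 of the $1,000 deductible is already met, leaving $320.
The remaining $951 (= $1,271 − $320) moves to coinsurance.
Coinsurance: $951 × 15% = $142.65.
Traveler responsibility: $320 + $142.65 = $462.65.

$462.65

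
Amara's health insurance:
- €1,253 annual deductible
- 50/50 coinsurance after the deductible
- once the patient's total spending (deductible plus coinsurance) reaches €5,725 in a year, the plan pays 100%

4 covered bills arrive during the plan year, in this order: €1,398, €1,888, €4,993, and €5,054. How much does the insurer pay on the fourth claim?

Bill 1, €1,398: deductible takes €1,253, €145 remains; 50% of €145 = €72.50. Cost to patient: €1,325.50. OOP to date €1,325.50. Insurer: €1,398 − €1,325.50 = €72.50.
Bill 2, €1,888: deductible met; 50% of €1,888 = €944. Patient pays €944; OOP now €2,269.50. Insurer: €1,888 − €944 = €944.
Bill 3, €4,993: 50% coinsurance on €4,993 = €2,496.50. Cost to patient: €2,496.50. OOP to date €4,766. Insurer: €4,993 − €2,496.50 = €2,496.50.
Bill 4, €5,054: deductible already satisfied, so patient's share is 50% × €5,054 = €2,527. OOP would hit €7,293 > €5,725, so the cap limits the patient to €5,725 − €4,766 = €959. Plan pays €5,054 − €959 = €4,095.

€4,095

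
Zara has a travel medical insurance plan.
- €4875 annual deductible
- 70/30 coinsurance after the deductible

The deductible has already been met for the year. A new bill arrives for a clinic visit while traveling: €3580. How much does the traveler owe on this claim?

€1074

The deductible is already satisfied, so the full bill goes to coinsurance.
30% of €3580 = €1074 falls to the traveler.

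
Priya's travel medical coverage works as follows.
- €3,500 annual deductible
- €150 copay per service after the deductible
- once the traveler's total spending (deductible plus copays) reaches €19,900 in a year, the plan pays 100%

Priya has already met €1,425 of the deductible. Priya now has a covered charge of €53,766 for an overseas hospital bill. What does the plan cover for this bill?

Deductible still to meet: €3,500 − €1,425 = €2,075.
That leaves €53,766 − €2,075 = €51,691 for the copay.
Copay on this service: €150.
Traveler responsibility before any cap: €2,075 + €150 = €2,225.
Total out-of-pocket so far would be €1,425 + €2,225 = €3,650, below the €19,900 cap — no reduction.
The plan picks up €53,766 − €2,225 = €51,541.

€51,541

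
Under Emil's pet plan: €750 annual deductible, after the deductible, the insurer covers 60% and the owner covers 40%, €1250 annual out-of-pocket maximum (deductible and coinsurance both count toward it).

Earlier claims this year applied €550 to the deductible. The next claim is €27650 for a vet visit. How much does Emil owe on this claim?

€550 of the €750 deductible is already met, leaving €200.
The remaining €27450 (= €27650 − €200) moves to coinsurance.
Owner's 40% share of €27450 is €10980.
So the owner owes €200 + €10980 = €11180 before any cap.
That would bring total out-of-pocket to €11730, past the €1250 cap. The owner is capped at €1250 − €550 = €700 on this claim.

€700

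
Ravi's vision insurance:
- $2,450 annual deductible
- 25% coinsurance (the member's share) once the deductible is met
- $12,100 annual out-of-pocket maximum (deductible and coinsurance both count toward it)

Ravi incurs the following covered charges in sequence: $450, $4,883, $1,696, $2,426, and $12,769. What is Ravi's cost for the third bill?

$424

Bill 1, $450: fully absorbed by the deductible. Member owes $450 (running OOP $450).
Bill 2, $4,883: $2,000 finishes the deductible; $2,883 goes to coinsurance; 25% of $2,883 = $720.75. Cost to member: $2,720.75. OOP to date $3,170.75.
Bill 3, $1,696: deductible already satisfied, so member's share is 25% × $1,696 = $424. Member pays $424; OOP now $3,594.75.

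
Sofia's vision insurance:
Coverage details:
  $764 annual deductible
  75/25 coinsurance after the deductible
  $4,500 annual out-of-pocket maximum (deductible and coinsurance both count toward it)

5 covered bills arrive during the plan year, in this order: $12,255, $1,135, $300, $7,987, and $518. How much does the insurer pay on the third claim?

$225

Bill 1, $12,255: $764 finishes the deductible; $11,491 goes to coinsurance; 25% of $11,491 = $2,872.75. Member pays $3,636.75; OOP now $3,636.75. Plan pays $12,255 − $3,636.75 = $8,618.25.
Bill 2, $1,135: 25% coinsurance on $1,135 = $283.75. Member owes $283.75 (running OOP $3,920.50). Plan pays $1,135 − $283.75 = $851.25.
Bill 3, $300: deductible already satisfied, so member's share is 25% × $300 = $75. Member pays $75; OOP now $3,995.50. Plan pays $300 − $75 = $225.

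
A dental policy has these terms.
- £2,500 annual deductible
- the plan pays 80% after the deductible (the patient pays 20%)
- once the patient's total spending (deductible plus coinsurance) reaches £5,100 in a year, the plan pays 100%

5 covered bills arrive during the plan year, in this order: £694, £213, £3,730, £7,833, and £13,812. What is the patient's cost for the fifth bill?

Bill 1, £694: all of it applies to the deductible. Patient owes £694 (running OOP £694).
Bill 2, £213: entire amount goes to the deductible. Patient owes £213 (running OOP £907).
Bill 3, £3,730: £1,593 finishes the deductible; £2,137 goes to coinsurance; patient's 20% is £427.40. Patient owes £2,020.40 (running OOP £2,927.40).
Bill 4, £7,833: deductible already satisfied, so patient's share is 20% × £7,833 = £1,566.60. Patient pays £1,566.60; OOP now £4,494.
Bill 5, £13,812: deductible met; 20% of £13,812 = £2,762.40. That would push OOP to £7,256.40, over the £5,100 cap, so patient pays £5,100 − £4,494 = £606.

£606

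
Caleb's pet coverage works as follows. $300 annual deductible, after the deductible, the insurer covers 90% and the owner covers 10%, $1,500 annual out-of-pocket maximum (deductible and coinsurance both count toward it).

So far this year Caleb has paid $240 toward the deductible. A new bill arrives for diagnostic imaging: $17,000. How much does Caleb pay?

Deductible still to meet: $300 − $240 = $60.
That leaves $17,000 − $60 = $16,940 for coinsurance.
Owner's 10% share of $16,940 is $1,694.
Owner responsibility before any cap: $60 + $1,694 = $1,754.
Adding $1,754 to the $240 already spent would give $1,994, which exceeds the $1,500 cap; the owner pays just $1,500 − $240 = $1,260.

$1,260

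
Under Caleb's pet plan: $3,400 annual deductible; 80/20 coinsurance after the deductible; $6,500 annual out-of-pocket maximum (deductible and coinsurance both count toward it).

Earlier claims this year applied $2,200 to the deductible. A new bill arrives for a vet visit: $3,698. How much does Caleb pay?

Deductible still to meet: $3,400 − $2,200 = $1,200.
After the $1,200 deductible portion, $3,698 − $1,200 = $2,498 is subject to coinsurance.
20% of $2,498 = $499.60 falls to the owner.
That puts the owner's cost at $1,200 + $499.60 = $1,699.60 before any cap.
Total out-of-pocket so far would be $2,200 + $1,699.60 = $3,899.60, below the $6,500 cap — no reduction.

$1,699.60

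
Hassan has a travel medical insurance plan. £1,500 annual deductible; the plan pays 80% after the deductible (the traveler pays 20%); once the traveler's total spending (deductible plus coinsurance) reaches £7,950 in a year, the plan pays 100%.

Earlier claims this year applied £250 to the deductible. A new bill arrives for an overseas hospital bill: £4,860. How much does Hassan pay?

Deductible still to meet: £1,500 − £250 = £1,250.
The remaining £3,610 (= £4,860 − £1,250) moves to coinsurance.
Coinsurance: £3,610 × 20% = £722.
That puts the traveler's cost at £1,250 + £722 = £1,972 before any cap.
Total out-of-pocket so far would be £250 + £1,972 = £2,222, below the £7,950 cap — no reduction.

£1,972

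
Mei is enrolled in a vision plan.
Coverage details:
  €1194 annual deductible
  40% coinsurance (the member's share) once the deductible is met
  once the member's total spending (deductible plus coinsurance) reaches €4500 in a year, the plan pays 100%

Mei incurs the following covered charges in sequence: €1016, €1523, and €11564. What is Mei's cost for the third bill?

€2768

Claim 1 (€1016): all of it applies to the deductible. Cost to member: €1016. OOP to date €1016.
Claim 2 (€1523): deductible takes €178, €1345 remains; member's 40% is €538. Member owes €716 (running OOP €1732).
Claim 3 (€11564): 40% coinsurance on €11564 = €4625.60. That would push OOP to €6357.60, over the €4500 cap, so member pays €4500 − €1732 = €2768.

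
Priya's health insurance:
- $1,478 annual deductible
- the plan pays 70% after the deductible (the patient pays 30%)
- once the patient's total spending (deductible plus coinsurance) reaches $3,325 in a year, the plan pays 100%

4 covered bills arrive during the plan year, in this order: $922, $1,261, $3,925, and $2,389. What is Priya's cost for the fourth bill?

$458

Claim 1 — $922: all of it applies to the deductible. Patient pays $922; OOP now $922.
Claim 2 — $1,261: $556 finishes the deductible; $705 goes to coinsurance; coinsurance $705 × 30% = $211.50. Patient pays $767.50; OOP now $1,689.50.
Claim 3 — $3,925: deductible already satisfied, so patient's share is 30% × $3,925 = $1,177.50. Patient owes $1,177.50 (running OOP $2,867).
Claim 4 — $2,389: deductible met; 30% of $2,389 = $716.70. OOP would hit $3,583.70 > $3,325, so the cap limits the patient to $3,325 − $2,867 = $458.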